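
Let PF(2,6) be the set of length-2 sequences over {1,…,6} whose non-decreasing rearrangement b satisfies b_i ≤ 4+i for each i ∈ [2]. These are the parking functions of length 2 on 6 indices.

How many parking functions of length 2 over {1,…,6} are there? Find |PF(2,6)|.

|PF(2,6)| = (6−2+1)·(6+1)^(2−1) = 5·7 = 35 (Pollak)
Check (2,3) → sorted (2,3): b_i ≤ 4+i ∀i, a PF.

35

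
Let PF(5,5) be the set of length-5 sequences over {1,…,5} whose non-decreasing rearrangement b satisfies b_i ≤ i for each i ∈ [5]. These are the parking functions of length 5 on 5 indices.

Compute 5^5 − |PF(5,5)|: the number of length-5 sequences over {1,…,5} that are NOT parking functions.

Count = 1·6^4 = 1·1296 = 1296
One tuple (3,3,5,5,4) → sorted (3,3,4,5,5): b_1=3>1, not a PF.
5^5 − 1296 = 3125 − 1296 = 1829

1829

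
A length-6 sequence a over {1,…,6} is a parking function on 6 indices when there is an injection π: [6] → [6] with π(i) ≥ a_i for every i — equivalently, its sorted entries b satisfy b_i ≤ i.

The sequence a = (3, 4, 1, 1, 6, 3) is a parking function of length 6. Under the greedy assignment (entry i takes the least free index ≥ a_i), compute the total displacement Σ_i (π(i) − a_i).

Σπ = 21 ({1..6} each once); Σa = 3+4+1+1+6+3 = 18; disp = 21−18 = 3.

3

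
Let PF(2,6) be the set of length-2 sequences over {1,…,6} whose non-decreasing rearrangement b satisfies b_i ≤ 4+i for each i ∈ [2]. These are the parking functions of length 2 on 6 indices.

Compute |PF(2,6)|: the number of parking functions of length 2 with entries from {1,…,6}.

Count = 5·7^1 = 5×7 = 35 [KW]
Check (1,2) → sorted (1,2): b_i ≤ 4+i ∀i, a PF.

35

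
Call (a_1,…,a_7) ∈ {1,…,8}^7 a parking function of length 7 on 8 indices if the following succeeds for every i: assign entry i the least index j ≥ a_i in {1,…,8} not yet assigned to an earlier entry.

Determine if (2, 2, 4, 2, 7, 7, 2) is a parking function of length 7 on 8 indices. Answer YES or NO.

YES

Sorted: b = (2, 2, 2, 2, 4, 7, 7).
  b_1=2 ≤ 2
  b_2=2 ≤ 3
  b_3=2 ≤ 4
  b_4=2 ≤ 5
  b_5=4 ≤ 6
  b_6=7 ≤ 7
  b_7=7 ≤ 8
All bounds hold ⇒ YES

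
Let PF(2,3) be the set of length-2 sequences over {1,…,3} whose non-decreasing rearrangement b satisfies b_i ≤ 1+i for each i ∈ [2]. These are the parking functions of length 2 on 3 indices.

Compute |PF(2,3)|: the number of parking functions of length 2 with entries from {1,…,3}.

#PF = (3+1−2)·(3+1)^{2−1} = 2·4 = 8
One tuple (3,2) → sorted (2,3): b_i ≤ 1+i ∀i, a PF.

8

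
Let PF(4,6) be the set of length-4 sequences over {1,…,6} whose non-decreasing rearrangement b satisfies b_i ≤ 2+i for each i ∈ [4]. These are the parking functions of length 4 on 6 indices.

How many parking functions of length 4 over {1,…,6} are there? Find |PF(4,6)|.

|PF| = (6−4+1)·(6+1)^(4−1) = 3×343 = 1029 (Pollak)
Example (2,3,5,6) → sorted (2,3,5,6): b_i ≤ 2+i ∀i, a PF.

1029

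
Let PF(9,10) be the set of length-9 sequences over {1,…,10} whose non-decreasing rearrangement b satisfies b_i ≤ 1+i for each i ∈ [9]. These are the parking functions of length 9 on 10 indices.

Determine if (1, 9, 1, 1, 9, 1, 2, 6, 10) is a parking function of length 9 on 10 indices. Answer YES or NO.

Order a: b = (1, 1, 1, 1, 2, 6, 9, 9, 10).
  b_1=1 ≤ 2
  b_2=1 ≤ 3
  b_3=1 ≤ 4
  b_4=1 ≤ 5
  b_5=2 ≤ 6
  b_6=6 ≤ 7
  b_7=9 > 8
  fails at i=7 ⇒ NO

NO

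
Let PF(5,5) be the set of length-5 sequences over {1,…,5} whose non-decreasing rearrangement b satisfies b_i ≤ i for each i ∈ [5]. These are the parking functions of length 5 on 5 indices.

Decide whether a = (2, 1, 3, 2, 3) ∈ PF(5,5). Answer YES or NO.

YES

Rearranged: b = (1, 2, 2, 3, 3).
  b_1=1 ≤ 1
  b_2=2 ≤ 2
  b_3=2 ≤ 3
  b_4=3 ≤ 4
  b_5=3 ≤ 5
All bounds hold ⇒ YES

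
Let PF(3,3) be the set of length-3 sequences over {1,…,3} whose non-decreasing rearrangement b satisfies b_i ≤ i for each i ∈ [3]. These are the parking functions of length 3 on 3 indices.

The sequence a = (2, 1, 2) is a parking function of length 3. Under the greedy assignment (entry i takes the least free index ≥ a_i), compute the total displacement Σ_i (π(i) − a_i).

Σπ = 6 ({1..3} each once); Σa = 2+1+2 = 5; disp = 6−5 = 1.

1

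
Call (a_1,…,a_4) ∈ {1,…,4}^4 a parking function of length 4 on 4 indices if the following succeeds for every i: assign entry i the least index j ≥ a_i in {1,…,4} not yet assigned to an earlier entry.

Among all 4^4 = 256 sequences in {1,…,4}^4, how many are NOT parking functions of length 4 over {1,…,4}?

Count = (4−4+1)·(4+1)^(4−1) = 1 · 125 = 125 (Konheim–Weiss)
E.g. (4,4,3,3) → sorted (3,3,4,4): b_1=3>1, not a PF.
4^4 − 125 = 256 − 125 = 131

131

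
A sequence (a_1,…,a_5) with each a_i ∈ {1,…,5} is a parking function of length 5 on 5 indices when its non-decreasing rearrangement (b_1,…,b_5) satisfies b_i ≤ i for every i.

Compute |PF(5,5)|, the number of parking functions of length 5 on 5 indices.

|PF(5,5)| = (6−5)·6^(5−1) = 1×1296 = 1296 (Pollak)
One tuple (4,3,4,1,1) → sorted (1,1,3,4,4): b_i ≤ i ∀i, a PF.

1296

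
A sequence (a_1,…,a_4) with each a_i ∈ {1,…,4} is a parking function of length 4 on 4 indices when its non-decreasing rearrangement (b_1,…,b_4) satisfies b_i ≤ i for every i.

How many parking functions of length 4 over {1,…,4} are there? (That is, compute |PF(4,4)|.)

125

Count = (4−4+1)·(4+1)^(4−1) = 1 · 125 = 125 [KW]
Example (2,3,3,1) → sorted (1,2,3,3): b_i ≤ i ∀i, a PF.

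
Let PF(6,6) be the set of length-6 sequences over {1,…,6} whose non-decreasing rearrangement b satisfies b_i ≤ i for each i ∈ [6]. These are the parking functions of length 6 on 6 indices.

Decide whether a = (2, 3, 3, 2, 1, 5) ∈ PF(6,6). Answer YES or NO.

YES

Rearranged: b = (1, 2, 2, 3, 3, 5).
  b_1=1 ≤ 1
  b_2=2 ≤ 2
  b_3=2 ≤ 3
  b_4=3 ≤ 4
  b_5=3 ≤ 5
  b_6=5 ≤ 6
All bounds hold ⇒ YES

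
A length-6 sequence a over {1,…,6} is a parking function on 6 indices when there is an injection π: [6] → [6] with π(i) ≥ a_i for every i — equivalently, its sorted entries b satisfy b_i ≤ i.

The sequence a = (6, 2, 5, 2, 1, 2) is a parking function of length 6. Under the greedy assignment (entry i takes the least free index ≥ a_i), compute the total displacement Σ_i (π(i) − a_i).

Σπ(i) = 1+…+6 = 21; Σa = 6+2+5+2+1+2 = 18; disp = 21−18 = 3.

3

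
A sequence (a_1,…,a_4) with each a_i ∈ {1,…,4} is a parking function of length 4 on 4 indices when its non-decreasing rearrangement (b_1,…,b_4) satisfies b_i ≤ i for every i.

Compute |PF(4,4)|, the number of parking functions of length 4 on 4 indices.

125

|PF(4,4)| = 1·5^3 = 1·125 = 125
Check (1,1,3,4) → sorted (1,1,3,4): b_i ≤ i ∀i, a PF.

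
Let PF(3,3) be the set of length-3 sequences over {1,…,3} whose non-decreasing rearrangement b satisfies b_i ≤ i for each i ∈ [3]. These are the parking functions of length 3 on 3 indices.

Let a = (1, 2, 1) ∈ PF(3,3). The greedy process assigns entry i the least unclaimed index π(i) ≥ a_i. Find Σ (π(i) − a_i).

Σπ = 6 ({1..3} each once); Σa = 1+2+1 = 4; disp = 6−4 = 2.

2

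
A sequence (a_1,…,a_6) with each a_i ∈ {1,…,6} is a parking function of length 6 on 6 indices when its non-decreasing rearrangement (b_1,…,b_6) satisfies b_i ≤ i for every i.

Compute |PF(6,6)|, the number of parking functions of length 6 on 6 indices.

16807

Count = (7−6)·7^(6−1) = 1×16807 = 16807 [KW]
Check (5,5,1,3,3,1) → sorted (1,1,3,3,5,5): b_i ≤ i ∀i, a PF.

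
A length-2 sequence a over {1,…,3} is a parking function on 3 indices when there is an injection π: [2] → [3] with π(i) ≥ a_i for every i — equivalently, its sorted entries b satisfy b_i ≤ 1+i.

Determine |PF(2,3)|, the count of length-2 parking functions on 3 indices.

8

#PF = (3+1−2)·(3+1)^{2−1} = 2×4 = 8 [KW]
Check (2,2) → sorted (2,2): b_i ≤ 1+i ∀i, a PF.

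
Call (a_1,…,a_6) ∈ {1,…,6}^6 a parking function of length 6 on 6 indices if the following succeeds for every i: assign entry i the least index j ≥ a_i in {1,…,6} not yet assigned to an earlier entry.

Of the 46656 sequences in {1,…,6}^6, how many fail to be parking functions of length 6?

29849

|PF(6,6)| = (6+1−6)·(6+1)^{6−1} = 1 · 16807 = 16807 [KW]
One tuple (3,4,5,3,5,3) → sorted (3,3,3,4,5,5): b_1=3>1, not a PF.
Total 46656; non-PF = 46656−16807 = 29849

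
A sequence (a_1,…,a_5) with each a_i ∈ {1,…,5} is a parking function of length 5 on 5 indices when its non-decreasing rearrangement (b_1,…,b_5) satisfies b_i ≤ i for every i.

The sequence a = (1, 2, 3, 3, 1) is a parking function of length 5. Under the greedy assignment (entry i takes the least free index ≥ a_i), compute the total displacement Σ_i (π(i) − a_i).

Σπ = 15 ({1..5} each once); Σa = 1+2+3+3+1 = 10; disp = 15−10 = 5.

5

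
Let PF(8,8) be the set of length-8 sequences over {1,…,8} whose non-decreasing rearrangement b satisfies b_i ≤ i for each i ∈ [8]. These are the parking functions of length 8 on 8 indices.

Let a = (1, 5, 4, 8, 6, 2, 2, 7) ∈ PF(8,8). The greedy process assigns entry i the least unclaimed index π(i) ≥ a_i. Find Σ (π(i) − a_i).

1

Σπ(i) = 1+…+8 = 36; Σa = 1+5+4+8+6+2+2+7 = 35; disp = 36−35 = 1.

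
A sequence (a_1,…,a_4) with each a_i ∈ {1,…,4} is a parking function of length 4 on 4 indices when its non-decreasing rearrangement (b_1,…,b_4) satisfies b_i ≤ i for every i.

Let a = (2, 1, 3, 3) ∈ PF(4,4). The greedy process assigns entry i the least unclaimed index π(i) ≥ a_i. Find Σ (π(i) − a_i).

1

Σπ = 10 ({1..4} each once); Σa = 2+1+3+3 = 9; disp = 10−9 = 1.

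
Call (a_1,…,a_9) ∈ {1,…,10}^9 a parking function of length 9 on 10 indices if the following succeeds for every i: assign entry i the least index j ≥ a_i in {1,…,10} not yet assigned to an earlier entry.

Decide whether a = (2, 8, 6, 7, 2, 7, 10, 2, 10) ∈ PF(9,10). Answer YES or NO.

NO

Sorted: b = (2, 2, 2, 6, 7, 7, 8, 10, 10).
  b_1=2 ≤ 2
  b_2=2 ≤ 3
  b_3=2 ≤ 4
  b_4=6 > 5
  fails at i=4 ⇒ NO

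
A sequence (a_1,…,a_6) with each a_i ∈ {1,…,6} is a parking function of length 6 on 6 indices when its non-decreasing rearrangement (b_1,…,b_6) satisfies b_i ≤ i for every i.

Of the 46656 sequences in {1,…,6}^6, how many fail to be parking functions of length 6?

29849

Count = (6−6+1)·(6+1)^(6−1) = 1×16807 = 16807 (Konheim–Weiss)
E.g. (2,5,3,4,6,6) → sorted (2,3,4,5,6,6): b_1=2>1, not a PF.
So 46656 − 16807 = 29849 fail.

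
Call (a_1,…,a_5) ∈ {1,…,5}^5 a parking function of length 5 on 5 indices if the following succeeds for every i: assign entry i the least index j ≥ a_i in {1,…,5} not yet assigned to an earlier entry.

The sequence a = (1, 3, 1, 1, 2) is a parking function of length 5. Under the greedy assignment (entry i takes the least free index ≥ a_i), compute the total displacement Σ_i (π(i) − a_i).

Σπ(i) = 1+…+5 = 15; Σa = 1+3+1+1+2 = 8; disp = 15−8 = 7.

7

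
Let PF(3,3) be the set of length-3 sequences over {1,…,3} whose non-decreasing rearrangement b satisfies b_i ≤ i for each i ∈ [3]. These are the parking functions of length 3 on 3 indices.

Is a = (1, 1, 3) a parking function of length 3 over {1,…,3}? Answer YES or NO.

Sorted: b = (1, 1, 3).
  b_1=1 ≤ 1
  b_2=1 ≤ 2
  b_3=3 ≤ 3
All bounds hold ⇒ YES

YES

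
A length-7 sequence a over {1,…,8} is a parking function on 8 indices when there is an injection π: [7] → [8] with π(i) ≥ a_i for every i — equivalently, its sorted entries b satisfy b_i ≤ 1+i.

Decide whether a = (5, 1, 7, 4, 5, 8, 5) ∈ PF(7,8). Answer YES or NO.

Rearranged: b = (1, 4, 5, 5, 5, 7, 8).
  b_1=1 ≤ 2
  b_2=4 > 3
  fails at i=2 ⇒ NO

NO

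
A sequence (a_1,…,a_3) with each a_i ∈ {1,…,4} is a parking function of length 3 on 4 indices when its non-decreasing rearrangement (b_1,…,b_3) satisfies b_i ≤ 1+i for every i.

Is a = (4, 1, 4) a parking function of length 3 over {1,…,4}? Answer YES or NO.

Sorted: b = (1, 4, 4).
  b_1=1 ≤ 2
  b_2=4 > 3
  fails at i=2 ⇒ NO

NO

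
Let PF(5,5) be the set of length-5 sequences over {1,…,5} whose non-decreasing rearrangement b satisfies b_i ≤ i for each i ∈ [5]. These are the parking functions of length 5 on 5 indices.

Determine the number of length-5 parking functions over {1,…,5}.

|PF(5,5)| = 1·6^4 = 1·1296 = 1296 [KW]
One tuple (4,1,3,2,1) → sorted (1,1,2,3,4): b_i ≤ i ∀i, a PF.

1296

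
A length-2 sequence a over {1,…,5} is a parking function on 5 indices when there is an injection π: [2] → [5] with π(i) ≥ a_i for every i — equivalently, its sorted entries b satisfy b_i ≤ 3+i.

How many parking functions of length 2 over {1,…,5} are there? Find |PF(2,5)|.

|PF| = 4·6^1 = 4 · 6 = 24 [KW]
Example (4,2) → sorted (2,4): b_i ≤ 3+i ∀i, a PF.

24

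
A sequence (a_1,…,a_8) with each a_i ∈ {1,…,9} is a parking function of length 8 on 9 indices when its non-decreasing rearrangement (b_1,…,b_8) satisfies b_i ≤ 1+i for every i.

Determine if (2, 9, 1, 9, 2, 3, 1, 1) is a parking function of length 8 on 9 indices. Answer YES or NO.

Sorted: b = (1, 1, 1, 2, 2, 3, 9, 9).
  b_1=1 ≤ 2
  b_2=1 ≤ 3
  b_3=1 ≤ 4
  b_4=2 ≤ 5
  b_5=2 ≤ 6
  b_6=3 ≤ 7
  b_7=9 > 8
  fails at i=7 ⇒ NO

NO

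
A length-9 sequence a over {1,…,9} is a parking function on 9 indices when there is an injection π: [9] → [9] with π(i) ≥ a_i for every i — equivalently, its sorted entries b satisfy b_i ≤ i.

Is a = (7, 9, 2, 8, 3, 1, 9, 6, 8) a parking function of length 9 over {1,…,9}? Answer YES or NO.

NO

Sorted: b = (1, 2, 3, 6, 7, 8, 8, 9, 9).
  b_1=1 ≤ 1
  b_2=2 ≤ 2
  b_3=3 ≤ 3
  b_4=6 > 4
  fails at i=4 ⇒ NO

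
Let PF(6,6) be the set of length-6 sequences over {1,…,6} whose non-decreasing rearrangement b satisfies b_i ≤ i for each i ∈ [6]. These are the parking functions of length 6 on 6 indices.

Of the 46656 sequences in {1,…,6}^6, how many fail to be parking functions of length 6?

|PF| = (6−6+1)·(6+1)^(6−1) = 1 · 16807 = 16807
E.g. (4,4,6,4,6,4) → sorted (4,4,4,4,6,6): b_1=4>1, not a PF.
Total 46656; non-PF = 46656−16807 = 29849

29849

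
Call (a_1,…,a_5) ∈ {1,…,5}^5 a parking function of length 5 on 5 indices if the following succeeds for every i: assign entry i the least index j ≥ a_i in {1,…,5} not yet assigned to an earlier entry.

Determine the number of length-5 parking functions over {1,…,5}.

1296

Count = (5+1−5)·(5+1)^{5−1} = 1·1296 = 1296 (Konheim–Weiss)
Example (4,2,1,2,2) → sorted (1,2,2,2,4): b_i ≤ i ∀i, a PF.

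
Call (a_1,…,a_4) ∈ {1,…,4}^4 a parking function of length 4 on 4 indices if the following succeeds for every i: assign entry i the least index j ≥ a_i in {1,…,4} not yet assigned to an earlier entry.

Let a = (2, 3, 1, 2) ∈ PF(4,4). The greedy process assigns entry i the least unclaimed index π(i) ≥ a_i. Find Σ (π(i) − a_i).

Σπ(i) = 1+…+4 = 10; Σa = 2+3+1+2 = 8; disp = 10−8 = 2.

2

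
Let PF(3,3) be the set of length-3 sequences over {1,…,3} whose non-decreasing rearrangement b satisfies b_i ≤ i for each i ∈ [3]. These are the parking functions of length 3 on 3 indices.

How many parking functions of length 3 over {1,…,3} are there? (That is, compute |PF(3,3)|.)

|PF(3,3)| = 1·4^2 = 1·16 = 16 (Pollak)
Check (1,3,1) → sorted (1,1,3): b_i ≤ i ∀i, a PF.

16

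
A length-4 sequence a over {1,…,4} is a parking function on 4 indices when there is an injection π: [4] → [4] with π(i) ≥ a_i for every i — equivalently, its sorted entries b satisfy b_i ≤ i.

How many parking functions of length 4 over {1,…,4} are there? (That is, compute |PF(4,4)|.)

|PF| = (4+1−4)·(4+1)^{4−1} = 1 · 125 = 125 (Pollak)
One tuple (1,2,1,1) → sorted (1,1,1,2): b_i ≤ i ∀i, a PF.

125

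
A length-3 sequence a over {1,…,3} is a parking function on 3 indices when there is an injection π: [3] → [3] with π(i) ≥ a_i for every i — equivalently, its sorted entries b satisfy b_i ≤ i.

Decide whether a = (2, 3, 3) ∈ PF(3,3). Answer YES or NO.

Rearranged: b = (2, 3, 3).
  b_1=2 > 1
  fails at i=1 ⇒ NO

NO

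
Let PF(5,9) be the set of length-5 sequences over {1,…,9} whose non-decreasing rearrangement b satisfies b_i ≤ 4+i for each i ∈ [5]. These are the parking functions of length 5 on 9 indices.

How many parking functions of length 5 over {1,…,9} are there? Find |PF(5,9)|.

|PF(5,9)| = (9+1−5)·(9+1)^{5−1} = 5·10000 = 50000 [KW]
One tuple (2,8,1,1,3) → sorted (1,1,2,3,8): b_i ≤ 4+i ∀i, a PF.

50000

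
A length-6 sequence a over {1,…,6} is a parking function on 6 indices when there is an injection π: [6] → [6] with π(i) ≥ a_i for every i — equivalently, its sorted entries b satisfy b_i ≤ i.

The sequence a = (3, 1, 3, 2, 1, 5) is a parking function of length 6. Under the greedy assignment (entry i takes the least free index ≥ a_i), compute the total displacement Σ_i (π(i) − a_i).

6

Σπ = 6·7/2 = 21 (π permutes [6]); Σa = 3+1+3+2+1+5 = 15; disp = 21−15 = 6.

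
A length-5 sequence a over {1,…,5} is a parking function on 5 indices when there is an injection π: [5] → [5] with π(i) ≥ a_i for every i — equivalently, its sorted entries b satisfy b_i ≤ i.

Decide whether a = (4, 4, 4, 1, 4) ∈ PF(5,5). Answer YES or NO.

NO

Order a: b = (1, 4, 4, 4, 4).
  b_1=1 ≤ 1
  b_2=4 > 2
  fails at i=2 ⇒ NO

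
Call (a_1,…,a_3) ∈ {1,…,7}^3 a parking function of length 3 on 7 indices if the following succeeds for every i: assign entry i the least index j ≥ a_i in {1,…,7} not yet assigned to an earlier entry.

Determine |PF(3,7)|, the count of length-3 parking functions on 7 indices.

320

Count = (7+1−3)·(7+1)^{3−1} = 5×64 = 320
Example (4,7,1) → sorted (1,4,7): b_i ≤ 4+i ∀i, a PF.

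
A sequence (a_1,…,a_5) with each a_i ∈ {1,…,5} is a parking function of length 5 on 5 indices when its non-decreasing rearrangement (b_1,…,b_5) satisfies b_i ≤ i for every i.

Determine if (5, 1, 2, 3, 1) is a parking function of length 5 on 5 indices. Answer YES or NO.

Rearranged: b = (1, 1, 2, 3, 5).
  b_1=1 ≤ 1
  b_2=1 ≤ 2
  b_3=2 ≤ 3
  b_4=3 ≤ 4
  b_5=5 ≤ 5
All bounds hold ⇒ YES

YES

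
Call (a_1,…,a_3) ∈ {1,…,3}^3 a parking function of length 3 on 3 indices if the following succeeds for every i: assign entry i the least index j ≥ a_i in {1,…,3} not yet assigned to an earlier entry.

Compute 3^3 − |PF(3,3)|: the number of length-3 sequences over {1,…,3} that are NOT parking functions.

#PF = 1·4^2 = 1 · 16 = 16 (Pollak)
Example (2,2,3) → sorted (2,2,3): b_1=2>1, not a PF.
3^3 − 16 = 27 − 16 = 11

11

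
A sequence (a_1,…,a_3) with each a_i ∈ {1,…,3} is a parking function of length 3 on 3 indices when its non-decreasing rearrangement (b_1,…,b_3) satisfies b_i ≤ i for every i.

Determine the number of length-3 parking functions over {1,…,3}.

16

#PF = (3−3+1)·(3+1)^(3−1) = 1 · 16 = 16 (Pollak)
Check (3,1,1) → sorted (1,1,3): b_i ≤ i ∀i, a PF.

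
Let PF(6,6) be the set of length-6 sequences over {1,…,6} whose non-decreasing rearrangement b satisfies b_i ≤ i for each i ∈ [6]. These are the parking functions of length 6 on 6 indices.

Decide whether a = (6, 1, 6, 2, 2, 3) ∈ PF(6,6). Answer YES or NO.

NO

Order a: b = (1, 2, 2, 3, 6, 6).
  b_1=1 ≤ 1
  b_2=2 ≤ 2
  b_3=2 ≤ 3
  b_4=3 ≤ 4
  b_5=6 > 5
  fails at i=5 ⇒ NO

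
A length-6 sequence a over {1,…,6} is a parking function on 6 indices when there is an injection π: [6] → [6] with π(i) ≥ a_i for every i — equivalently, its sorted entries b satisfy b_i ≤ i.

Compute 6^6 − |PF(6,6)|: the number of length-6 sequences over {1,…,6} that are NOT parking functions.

29849

|PF| = (6+1−6)·(6+1)^{6−1} = 1×16807 = 16807 (Konheim–Weiss)
E.g. (6,6,4,6,2,4) → sorted (2,4,4,6,6,6): b_1=2>1, not a PF.
6^6 − 16807 = 46656 − 16807 = 29849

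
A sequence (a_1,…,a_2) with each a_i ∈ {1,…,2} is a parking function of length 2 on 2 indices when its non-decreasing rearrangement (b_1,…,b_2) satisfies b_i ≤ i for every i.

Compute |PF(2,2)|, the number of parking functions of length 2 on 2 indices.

|PF| = (2−2+1)·(2+1)^(2−1) = 1·3 = 3
Check (1,2) → sorted (1,2): b_i ≤ i ∀i, a PF.

3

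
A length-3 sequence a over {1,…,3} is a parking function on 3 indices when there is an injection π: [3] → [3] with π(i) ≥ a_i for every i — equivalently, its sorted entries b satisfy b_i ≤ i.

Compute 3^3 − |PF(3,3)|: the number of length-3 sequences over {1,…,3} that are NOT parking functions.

11

|PF| = (4−3)·4^(3−1) = 1 · 16 = 16
E.g. (3,2,3) → sorted (2,3,3): b_1=2>1, not a PF.
3^3 − 16 = 27 − 16 = 11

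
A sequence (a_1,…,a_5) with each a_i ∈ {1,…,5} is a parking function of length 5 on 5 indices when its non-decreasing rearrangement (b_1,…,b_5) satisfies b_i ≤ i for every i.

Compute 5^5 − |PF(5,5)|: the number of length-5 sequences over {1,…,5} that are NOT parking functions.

1829

|PF(5,5)| = (5−5+1)·(5+1)^(5−1) = 1 · 1296 = 1296 (Konheim–Weiss)
One tuple (3,5,1,5,4) → sorted (1,3,4,5,5): b_2=3>2, not a PF.
Total 3125; non-PF = 3125−1296 = 1829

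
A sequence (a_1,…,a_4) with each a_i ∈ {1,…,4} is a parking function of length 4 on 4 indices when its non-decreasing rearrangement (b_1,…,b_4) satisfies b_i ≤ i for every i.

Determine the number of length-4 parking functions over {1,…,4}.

Count = (5−4)·5^(4−1) = 1×125 = 125
One tuple (1,2,3,2) → sorted (1,2,2,3): b_i ≤ i ∀i, a PF.

125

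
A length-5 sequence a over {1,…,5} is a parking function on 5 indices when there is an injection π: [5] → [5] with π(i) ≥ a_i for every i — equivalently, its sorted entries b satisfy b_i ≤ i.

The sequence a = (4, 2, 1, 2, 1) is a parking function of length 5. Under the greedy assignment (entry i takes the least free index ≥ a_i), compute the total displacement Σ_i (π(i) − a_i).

Σπ = 5·6/2 = 15 (π permutes [5]); Σa = 4+2+1+2+1 = 10; disp = 15−10 = 5.

5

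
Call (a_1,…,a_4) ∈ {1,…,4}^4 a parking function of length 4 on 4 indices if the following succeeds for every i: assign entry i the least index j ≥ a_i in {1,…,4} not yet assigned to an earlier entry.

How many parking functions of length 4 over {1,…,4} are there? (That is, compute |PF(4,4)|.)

125

|PF(4,4)| = (4+1−4)·(4+1)^{4−1} = 1×125 = 125 [KW]
One tuple (2,3,1,1) → sorted (1,1,2,3): b_i ≤ i ∀i, a PF.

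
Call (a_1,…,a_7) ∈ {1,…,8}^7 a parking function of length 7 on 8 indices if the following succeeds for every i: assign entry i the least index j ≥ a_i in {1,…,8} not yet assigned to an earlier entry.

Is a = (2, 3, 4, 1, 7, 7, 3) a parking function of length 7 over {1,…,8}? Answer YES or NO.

YES

Sorted: b = (1, 2, 3, 3, 4, 7, 7).
  b_1=1 ≤ 2
  b_2=2 ≤ 3
  b_3=3 ≤ 4
  b_4=3 ≤ 5
  b_5=4 ≤ 6
  b_6=7 ≤ 7
  b_7=7 ≤ 8
All bounds hold ⇒ YES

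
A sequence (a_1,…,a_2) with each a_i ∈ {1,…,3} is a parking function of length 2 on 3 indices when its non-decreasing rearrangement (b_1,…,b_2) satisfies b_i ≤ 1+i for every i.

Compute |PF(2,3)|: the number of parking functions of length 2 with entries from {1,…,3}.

Count = (3+1−2)·(3+1)^{2−1} = 2 · 4 = 8
One tuple (1,3) → sorted (1,3): b_i ≤ 1+i ∀i, a PF.

8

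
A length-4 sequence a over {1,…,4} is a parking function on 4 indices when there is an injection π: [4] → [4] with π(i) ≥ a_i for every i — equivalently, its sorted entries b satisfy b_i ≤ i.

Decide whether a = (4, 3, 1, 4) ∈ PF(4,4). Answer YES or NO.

Sorted: b = (1, 3, 4, 4).
  b_1=1 ≤ 1
  b_2=3 > 2
  fails at i=2 ⇒ NO

NO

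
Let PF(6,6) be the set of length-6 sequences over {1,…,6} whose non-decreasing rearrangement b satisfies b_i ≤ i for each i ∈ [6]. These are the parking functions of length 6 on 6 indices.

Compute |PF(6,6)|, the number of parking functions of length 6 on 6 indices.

|PF| = (6+1−6)·(6+1)^{6−1} = 1·16807 = 16807 (Konheim–Weiss)
Example (5,1,1,1,3,4) → sorted (1,1,1,3,4,5): b_i ≤ i ∀i, a PF.

16807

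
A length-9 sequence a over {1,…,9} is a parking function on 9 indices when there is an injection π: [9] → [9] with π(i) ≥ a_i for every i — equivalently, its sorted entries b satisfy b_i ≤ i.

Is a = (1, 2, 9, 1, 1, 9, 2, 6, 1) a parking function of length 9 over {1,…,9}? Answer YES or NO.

NO

Rearranged: b = (1, 1, 1, 1, 2, 2, 6, 9, 9).
  b_1=1 ≤ 1
  b_2=1 ≤ 2
  b_3=1 ≤ 3
  b_4=1 ≤ 4
  b_5=2 ≤ 5
  b_6=2 ≤ 6
  b_7=6 ≤ 7
  b_8=9 > 8
  fails at i=8 ⇒ NO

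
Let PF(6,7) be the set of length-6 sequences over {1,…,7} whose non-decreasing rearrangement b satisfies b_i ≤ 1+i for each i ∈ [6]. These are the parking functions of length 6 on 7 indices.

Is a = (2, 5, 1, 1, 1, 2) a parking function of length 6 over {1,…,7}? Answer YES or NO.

Rearranged: b = (1, 1, 1, 2, 2, 5).
  b_1=1 ≤ 2
  b_2=1 ≤ 3
  b_3=1 ≤ 4
  b_4=2 ≤ 5
  b_5=2 ≤ 6
  b_6=5 ≤ 7
All bounds hold ⇒ YES

YES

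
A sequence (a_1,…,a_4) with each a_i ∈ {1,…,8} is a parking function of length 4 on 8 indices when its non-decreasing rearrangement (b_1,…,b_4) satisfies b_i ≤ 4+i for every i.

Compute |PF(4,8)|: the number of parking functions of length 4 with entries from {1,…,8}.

3645

|PF(4,8)| = (9−4)·9^(4−1) = 5×729 = 3645 [KW]
Example (1,2,8,4) → sorted (1,2,4,8): b_i ≤ 4+i ∀i, a PF.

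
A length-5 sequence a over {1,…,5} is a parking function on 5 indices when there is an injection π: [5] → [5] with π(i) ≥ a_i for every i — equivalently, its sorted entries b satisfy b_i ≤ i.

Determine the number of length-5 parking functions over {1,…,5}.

1296

|PF(5,5)| = 1·6^4 = 1×1296 = 1296 (Pollak)
Check (5,1,1,3,1) → sorted (1,1,1,3,5): b_i ≤ i ∀i, a PF.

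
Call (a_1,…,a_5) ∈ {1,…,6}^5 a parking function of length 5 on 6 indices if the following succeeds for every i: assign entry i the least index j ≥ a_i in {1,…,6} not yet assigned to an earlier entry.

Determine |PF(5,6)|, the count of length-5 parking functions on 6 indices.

#PF = 2·7^4 = 2 · 2401 = 4802 (Konheim–Weiss)
Example (2,1,1,3,4) → sorted (1,1,2,3,4): b_i ≤ 1+i ∀i, a PF.

4802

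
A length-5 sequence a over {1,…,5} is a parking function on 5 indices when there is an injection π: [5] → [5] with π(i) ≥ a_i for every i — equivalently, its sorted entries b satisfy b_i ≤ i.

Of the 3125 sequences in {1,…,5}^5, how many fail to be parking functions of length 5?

1829

|PF(5,5)| = (6−5)·6^(5−1) = 1 · 1296 = 1296 (Pollak)
Example (3,5,5,5,1) → sorted (1,3,5,5,5): b_2=3>2, not a PF.
So 3125 − 1296 = 1829 fail.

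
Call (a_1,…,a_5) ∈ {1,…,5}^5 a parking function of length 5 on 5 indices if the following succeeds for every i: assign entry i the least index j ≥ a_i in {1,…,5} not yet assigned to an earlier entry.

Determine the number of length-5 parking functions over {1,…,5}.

|PF| = (5+1−5)·(5+1)^{5−1} = 1×1296 = 1296 (Pollak)
Example (5,1,3,2,1) → sorted (1,1,2,3,5): b_i ≤ i ∀i, a PF.

1296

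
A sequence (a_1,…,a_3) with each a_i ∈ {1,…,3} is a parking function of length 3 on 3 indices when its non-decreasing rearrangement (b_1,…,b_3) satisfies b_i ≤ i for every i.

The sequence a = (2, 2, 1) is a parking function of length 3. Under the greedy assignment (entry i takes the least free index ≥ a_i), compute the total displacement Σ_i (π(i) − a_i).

Σπ(i) = 1+…+3 = 6; Σa = 2+2+1 = 5; disp = 6−5 = 1.

1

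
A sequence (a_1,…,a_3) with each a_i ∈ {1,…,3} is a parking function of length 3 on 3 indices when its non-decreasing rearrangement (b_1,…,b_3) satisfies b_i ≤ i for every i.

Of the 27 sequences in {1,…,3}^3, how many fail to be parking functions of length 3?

|PF(3,3)| = (3+1−3)·(3+1)^{3−1} = 1·16 = 16 [KW]
E.g. (3,3,2) → sorted (2,3,3): b_1=2>1, not a PF.
Total 27; non-PF = 27−16 = 11

11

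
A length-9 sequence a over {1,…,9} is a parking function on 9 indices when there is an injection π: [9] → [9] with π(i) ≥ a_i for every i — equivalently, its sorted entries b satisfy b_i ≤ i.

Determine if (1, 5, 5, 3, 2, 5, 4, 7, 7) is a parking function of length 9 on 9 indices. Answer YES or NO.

YES

Order a: b = (1, 2, 3, 4, 5, 5, 5, 7, 7).
  b_1=1 ≤ 1
  b_2=2 ≤ 2
  b_3=3 ≤ 3
  b_4=4 ≤ 4
  b_5=5 ≤ 5
  b_6=5 ≤ 6
  b_7=5 ≤ 7
  b_8=7 ≤ 8
  b_9=7 ≤ 9
All bounds hold ⇒ YES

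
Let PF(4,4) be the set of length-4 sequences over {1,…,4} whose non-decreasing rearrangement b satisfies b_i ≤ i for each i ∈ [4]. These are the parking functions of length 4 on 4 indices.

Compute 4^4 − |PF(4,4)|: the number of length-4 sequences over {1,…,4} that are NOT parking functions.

|PF| = (4−4+1)·(4+1)^(4−1) = 1 · 125 = 125 (Konheim–Weiss)
E.g. (1,2,4,4) → sorted (1,2,4,4): b_3=4>3, not a PF.
So 256 − 125 = 131 fail.

131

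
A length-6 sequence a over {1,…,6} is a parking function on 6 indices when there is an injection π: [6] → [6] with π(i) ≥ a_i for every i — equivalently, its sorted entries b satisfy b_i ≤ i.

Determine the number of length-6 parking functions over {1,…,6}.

Count = (7−6)·7^(6−1) = 1 · 16807 = 16807 (Konheim–Weiss)
Check (1,1,3,5,3,2) → sorted (1,1,2,3,3,5): b_i ≤ i ∀i, a PF.

16807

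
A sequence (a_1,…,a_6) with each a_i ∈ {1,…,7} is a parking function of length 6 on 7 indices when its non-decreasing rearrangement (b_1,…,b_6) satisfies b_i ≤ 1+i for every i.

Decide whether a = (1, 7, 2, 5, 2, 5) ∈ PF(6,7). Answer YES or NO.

Sorted: b = (1, 2, 2, 5, 5, 7).
  b_1=1 ≤ 2
  b_2=2 ≤ 3
  b_3=2 ≤ 4
  b_4=5 ≤ 5
  b_5=5 ≤ 6
  b_6=7 ≤ 7
All bounds hold ⇒ YES

YES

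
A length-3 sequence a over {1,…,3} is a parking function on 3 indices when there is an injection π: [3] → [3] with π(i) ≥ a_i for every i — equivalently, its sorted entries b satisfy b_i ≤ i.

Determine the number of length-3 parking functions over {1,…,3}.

16

#PF = (4−3)·4^(3−1) = 1 · 16 = 16
One tuple (3,2,1) → sorted (1,2,3): b_i ≤ i ∀i, a PF.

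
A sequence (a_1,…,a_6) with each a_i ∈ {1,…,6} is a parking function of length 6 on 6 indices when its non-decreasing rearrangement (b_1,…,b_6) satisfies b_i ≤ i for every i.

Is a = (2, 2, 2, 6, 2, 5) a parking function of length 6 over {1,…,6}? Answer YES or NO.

Order a: b = (2, 2, 2, 2, 5, 6).
  b_1=2 > 1
  fails at i=1 ⇒ NO

NO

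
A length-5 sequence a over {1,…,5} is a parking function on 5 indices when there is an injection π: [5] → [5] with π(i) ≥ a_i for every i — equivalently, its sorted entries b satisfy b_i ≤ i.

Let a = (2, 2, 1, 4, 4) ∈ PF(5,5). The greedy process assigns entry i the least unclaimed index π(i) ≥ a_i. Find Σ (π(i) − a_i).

Σπ = 15 ({1..5} each once); Σa = 2+2+1+4+4 = 13; disp = 15−13 = 2.

2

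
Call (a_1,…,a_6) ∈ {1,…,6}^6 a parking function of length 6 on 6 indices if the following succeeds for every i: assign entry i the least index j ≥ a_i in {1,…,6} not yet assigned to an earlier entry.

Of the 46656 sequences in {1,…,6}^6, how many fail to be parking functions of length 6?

Count = (6−6+1)·(6+1)^(6−1) = 1 · 16807 = 16807 (Konheim–Weiss)
Example (1,4,5,3,4,5) → sorted (1,3,4,4,5,5): b_2=3>2, not a PF.
So 46656 − 16807 = 29849 fail.

29849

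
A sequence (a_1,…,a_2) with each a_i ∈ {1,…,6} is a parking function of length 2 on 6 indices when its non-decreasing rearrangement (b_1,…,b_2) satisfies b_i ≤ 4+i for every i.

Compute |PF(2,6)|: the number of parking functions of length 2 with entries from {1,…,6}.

#PF = (6−2+1)·(6+1)^(2−1) = 5·7 = 35 [KW]
One tuple (2,6) → sorted (2,6): b_i ≤ 4+i ∀i, a PF.

35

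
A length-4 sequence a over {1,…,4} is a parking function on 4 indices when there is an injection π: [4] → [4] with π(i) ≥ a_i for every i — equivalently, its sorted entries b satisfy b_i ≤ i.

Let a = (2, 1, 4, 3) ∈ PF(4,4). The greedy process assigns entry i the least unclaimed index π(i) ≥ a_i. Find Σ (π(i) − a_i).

0

Σπ(i) = 1+…+4 = 10; Σa = 2+1+4+3 = 10; disp = 10−10 = 0.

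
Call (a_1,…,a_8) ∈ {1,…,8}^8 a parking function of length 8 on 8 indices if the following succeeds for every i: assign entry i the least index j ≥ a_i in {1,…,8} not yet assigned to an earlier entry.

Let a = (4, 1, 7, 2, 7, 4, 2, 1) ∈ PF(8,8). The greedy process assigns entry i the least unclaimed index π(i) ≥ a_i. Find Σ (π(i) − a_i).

8

Σπ = 8·9/2 = 36 (π permutes [8]); Σa = 4+1+7+2+7+4+2+1 = 28; disp = 36−28 = 8.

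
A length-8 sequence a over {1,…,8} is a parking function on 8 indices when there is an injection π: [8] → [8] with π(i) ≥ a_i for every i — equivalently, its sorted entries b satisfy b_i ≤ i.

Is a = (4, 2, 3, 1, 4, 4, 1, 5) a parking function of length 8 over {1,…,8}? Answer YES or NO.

Order a: b = (1, 1, 2, 3, 4, 4, 4, 5).
  b_1=1 ≤ 1
  b_2=1 ≤ 2
  b_3=2 ≤ 3
  b_4=3 ≤ 4
  b_5=4 ≤ 5
  b_6=4 ≤ 6
  b_7=4 ≤ 7
  b_8=5 ≤ 8
All bounds hold ⇒ YES

YES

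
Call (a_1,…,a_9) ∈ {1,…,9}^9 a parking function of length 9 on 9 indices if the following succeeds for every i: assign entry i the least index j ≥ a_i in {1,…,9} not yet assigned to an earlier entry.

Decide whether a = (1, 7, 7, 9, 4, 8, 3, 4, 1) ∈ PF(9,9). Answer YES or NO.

NO

Order a: b = (1, 1, 3, 4, 4, 7, 7, 8, 9).
  b_1=1 ≤ 1
  b_2=1 ≤ 2
  b_3=3 ≤ 3
  b_4=4 ≤ 4
  b_5=4 ≤ 5
  b_6=7 > 6
  fails at i=6 ⇒ NO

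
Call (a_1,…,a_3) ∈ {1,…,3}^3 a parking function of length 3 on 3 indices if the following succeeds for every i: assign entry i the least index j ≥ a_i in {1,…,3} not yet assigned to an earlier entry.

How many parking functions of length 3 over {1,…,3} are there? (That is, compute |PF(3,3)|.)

|PF(3,3)| = 1·4^2 = 1 · 16 = 16 (Pollak)
Example (1,2,1) → sorted (1,1,2): b_i ≤ i ∀i, a PF.

16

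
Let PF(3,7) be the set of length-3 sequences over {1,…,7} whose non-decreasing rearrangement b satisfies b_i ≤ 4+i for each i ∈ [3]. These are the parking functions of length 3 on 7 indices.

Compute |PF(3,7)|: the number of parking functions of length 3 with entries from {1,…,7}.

Count = (7+1−3)·(7+1)^{3−1} = 5·64 = 320
One tuple (5,1,6) → sorted (1,5,6): b_i ≤ 4+i ∀i, a PF.

320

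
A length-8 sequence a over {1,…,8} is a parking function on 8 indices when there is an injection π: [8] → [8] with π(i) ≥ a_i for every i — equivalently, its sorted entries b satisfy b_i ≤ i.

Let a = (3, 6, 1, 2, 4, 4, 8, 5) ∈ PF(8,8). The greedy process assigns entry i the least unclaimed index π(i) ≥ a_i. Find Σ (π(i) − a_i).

Σπ(i) = 1+…+8 = 36; Σa = 3+6+1+2+4+4+8+5 = 33; disp = 36−33 = 3.

3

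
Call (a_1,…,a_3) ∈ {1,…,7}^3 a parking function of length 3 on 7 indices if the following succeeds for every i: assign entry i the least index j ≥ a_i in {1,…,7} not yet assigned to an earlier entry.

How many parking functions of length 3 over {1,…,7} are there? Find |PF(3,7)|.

#PF = 5·8^2 = 5×64 = 320
E.g. (3,5,2) → sorted (2,3,5): b_i ≤ 4+i ∀i, a PF.

320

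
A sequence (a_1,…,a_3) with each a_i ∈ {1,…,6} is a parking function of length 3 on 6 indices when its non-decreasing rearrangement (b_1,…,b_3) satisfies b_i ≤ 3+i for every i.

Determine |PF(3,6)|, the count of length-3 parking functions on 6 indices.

#PF = (7−3)·7^(3−1) = 4·49 = 196 (Konheim–Weiss)
One tuple (2,3,3) → sorted (2,3,3): b_i ≤ 3+i ∀i, a PF.

196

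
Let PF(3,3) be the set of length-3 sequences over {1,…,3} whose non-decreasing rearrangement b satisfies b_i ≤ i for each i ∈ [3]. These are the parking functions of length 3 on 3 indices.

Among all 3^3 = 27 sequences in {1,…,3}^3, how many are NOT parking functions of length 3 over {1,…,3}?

11

|PF(3,3)| = (3−3+1)·(3+1)^(3−1) = 1 · 16 = 16 [KW]
Check (3,3,2) → sorted (2,3,3): b_1=2>1, not a PF.
So 27 − 16 = 11 fail.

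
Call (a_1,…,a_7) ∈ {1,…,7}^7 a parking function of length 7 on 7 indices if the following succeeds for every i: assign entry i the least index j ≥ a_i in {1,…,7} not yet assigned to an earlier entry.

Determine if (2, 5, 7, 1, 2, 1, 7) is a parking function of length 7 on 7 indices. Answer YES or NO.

NO

Order a: b = (1, 1, 2, 2, 5, 7, 7).
  b_1=1 ≤ 1
  b_2=1 ≤ 2
  b_3=2 ≤ 3
  b_4=2 ≤ 4
  b_5=5 ≤ 5
  b_6=7 > 6
  fails at i=6 ⇒ NO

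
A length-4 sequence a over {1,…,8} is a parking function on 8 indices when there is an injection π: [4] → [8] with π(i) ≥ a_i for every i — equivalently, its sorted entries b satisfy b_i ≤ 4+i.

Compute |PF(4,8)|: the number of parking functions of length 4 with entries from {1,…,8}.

#PF = (8−4+1)·(8+1)^(4−1) = 5 · 729 = 3645 [KW]
E.g. (2,8,3,1) → sorted (1,2,3,8): b_i ≤ 4+i ∀i, a PF.

3645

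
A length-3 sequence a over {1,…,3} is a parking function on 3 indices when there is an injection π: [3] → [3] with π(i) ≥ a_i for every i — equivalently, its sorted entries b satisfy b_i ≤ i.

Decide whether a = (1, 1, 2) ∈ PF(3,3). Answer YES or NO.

Order a: b = (1, 1, 2).
  b_1=1 ≤ 1
  b_2=1 ≤ 2
  b_3=2 ≤ 3
All bounds hold ⇒ YES

YES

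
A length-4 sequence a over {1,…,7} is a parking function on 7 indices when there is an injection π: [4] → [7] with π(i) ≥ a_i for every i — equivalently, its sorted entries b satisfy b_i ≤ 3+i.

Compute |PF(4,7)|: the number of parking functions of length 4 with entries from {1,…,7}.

2048

|PF| = (8−4)·8^(4−1) = 4·512 = 2048 (Pollak)
E.g. (6,3,5,6) → sorted (3,5,6,6): b_i ≤ 3+i ∀i, a PF.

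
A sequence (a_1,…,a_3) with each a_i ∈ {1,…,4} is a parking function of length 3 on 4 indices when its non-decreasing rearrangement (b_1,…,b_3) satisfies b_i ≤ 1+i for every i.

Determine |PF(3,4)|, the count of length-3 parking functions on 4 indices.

|PF| = (4+1−3)·(4+1)^{3−1} = 2×25 = 50 (Pollak)
Example (1,2,4) → sorted (1,2,4): b_i ≤ 1+i ∀i, a PF.

50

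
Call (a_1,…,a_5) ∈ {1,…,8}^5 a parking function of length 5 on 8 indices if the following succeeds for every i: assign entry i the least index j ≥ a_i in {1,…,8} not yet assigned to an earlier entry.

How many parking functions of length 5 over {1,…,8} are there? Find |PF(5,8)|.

#PF = 4·9^4 = 4·6561 = 26244 (Pollak)
E.g. (4,2,3,1,8) → sorted (1,2,3,4,8): b_i ≤ 3+i ∀i, a PF.

26244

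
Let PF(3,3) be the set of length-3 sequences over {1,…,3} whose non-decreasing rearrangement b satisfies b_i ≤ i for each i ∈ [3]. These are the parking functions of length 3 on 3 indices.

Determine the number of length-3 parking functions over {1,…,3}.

#PF = (4−3)·4^(3−1) = 1×16 = 16 (Konheim–Weiss)
Check (3,2,1) → sorted (1,2,3): b_i ≤ i ∀i, a PF.

16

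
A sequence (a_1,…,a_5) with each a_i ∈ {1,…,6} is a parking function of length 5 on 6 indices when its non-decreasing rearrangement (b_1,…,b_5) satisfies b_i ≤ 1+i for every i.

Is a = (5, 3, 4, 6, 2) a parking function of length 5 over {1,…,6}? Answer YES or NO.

Rearranged: b = (2, 3, 4, 5, 6).
  b_1=2 ≤ 2
  b_2=3 ≤ 3
  b_3=4 ≤ 4
  b_4=5 ≤ 5
  b_5=6 ≤ 6
All bounds hold ⇒ YES

YES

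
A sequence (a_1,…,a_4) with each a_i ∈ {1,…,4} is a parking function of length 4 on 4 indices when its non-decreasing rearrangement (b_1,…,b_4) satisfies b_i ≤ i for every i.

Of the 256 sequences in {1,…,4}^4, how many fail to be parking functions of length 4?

|PF(4,4)| = (4−4+1)·(4+1)^(4−1) = 1 · 125 = 125 [KW]
Example (4,3,4,2) → sorted (2,3,4,4): b_1=2>1, not a PF.
4^4 − 125 = 256 − 125 = 131

131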